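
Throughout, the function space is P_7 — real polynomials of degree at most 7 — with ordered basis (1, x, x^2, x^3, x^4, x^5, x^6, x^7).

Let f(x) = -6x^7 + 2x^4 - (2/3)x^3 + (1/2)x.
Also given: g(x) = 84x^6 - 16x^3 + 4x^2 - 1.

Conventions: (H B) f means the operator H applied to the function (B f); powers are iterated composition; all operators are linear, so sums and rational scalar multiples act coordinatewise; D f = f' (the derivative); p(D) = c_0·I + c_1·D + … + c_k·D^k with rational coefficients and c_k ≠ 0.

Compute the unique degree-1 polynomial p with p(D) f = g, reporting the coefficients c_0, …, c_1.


D^0 f = -6x^7 + 2x^4 - (2/3)x^3 + (1/2)x
D^1 f = -42x^6 + 8x^3 - 2x^2 + 1/2
matching coefficients of g against c_0 f + c_1 Df + … from the top degree down determines the c_i
solution: c_0 = 0, c_1 = -2

p(D) = -2·D, i.e. c_0 = 0, c_1 = -2


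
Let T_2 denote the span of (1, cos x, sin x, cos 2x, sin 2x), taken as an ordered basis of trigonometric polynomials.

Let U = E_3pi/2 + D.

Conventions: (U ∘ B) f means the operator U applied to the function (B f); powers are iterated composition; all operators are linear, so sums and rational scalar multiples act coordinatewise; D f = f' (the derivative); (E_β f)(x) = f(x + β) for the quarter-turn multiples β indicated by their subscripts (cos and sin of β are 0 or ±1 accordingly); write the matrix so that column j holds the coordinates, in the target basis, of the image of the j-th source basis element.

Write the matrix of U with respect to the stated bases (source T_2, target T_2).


image of 1: 1
image of cos x: 0
image of sin x: 0
image of cos 2x: -cos 2x - 2sin 2x
image of sin 2x: 2cos 2x - sin 2x
each image's coordinates form column j of the matrix

the matrix is [[1, 0, 0, 0, 0]; [0, 0, 0, 0, 0]; [0, 0, 0, 0, 0]; [0, 0, 0, -1, 2]; [0, 0, 0, -2, -1]] (rows listed top to bottom)


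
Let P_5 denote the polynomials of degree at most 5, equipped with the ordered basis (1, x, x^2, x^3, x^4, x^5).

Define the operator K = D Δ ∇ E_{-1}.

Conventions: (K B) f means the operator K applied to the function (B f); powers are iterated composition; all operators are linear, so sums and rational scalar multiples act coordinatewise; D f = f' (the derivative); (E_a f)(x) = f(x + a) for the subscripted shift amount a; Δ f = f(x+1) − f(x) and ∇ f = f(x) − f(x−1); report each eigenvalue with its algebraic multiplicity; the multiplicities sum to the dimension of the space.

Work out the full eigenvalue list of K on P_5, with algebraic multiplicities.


λ = 0 (multiplicity 6)

image of 1: 0
image of x: 0
image of x^2: 0
image of x^3: 6
image of x^4: 24x - 24
image of x^5: 60x^2 - 120x + 70
the matrix is upper triangular; its diagonal is (0, 0, 0, 0, 0, 0)
for a triangular matrix the eigenvalues are the diagonal entries, with algebraic multiplicity their repetition count


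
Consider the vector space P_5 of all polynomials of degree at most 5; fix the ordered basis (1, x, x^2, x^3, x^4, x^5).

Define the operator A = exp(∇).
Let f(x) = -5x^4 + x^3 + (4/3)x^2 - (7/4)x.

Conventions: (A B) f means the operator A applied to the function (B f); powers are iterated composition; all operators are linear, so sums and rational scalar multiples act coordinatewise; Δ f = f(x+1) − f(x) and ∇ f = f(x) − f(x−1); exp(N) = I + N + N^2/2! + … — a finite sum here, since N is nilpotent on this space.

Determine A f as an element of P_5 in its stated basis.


g(x) = -5x^4 - 19x^3 + (13/3)x^2 + (251/12)x - 31/4

order-1 term: -20x^3 + 33x^2 - (61/3)x + 35/12
order-2 term: -30x^2 + 63x - 110/3
order-3 term: -20x + 31
order-4 term: -5
the series for exp(∇) f terminates at order 4
exp(∇) f = -5x^4 - 19x^3 + (13/3)x^2 + (251/12)x - 31/4


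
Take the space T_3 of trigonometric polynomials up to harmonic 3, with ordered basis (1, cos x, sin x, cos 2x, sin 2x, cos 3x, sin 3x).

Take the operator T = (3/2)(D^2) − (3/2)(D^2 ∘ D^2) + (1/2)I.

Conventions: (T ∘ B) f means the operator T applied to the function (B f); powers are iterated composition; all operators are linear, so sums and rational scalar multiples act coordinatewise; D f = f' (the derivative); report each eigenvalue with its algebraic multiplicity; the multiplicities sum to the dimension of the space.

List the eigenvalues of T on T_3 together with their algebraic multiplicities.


λ = -269/2 (multiplicity 2), λ = -59/2 (multiplicity 2), λ = -5/2 (multiplicity 2), λ = 1/2 (multiplicity 1)

image of 1: 1/2
image of cos x: -(5/2)cos x
image of sin x: -(5/2)sin x
image of cos 2x: -(59/2)cos 2x
image of sin 2x: -(59/2)sin 2x
image of cos 3x: -(269/2)cos 3x
image of sin 3x: -(269/2)sin 3x
the matrix is diagonal; its diagonal is (1/2, -5/2, -5/2, -59/2, -59/2, -269/2, -269/2)
for a triangular matrix the eigenvalues are the diagonal entries, with algebraic multiplicity their repetition count


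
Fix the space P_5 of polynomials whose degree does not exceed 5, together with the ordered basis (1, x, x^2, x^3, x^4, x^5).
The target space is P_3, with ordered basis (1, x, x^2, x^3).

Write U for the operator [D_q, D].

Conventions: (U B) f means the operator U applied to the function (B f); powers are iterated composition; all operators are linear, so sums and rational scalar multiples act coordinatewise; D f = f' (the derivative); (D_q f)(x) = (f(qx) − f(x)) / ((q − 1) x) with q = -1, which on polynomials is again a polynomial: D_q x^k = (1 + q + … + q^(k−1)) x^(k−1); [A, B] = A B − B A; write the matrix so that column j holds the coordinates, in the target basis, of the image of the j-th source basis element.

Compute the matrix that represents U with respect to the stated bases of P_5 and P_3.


image of 1: 0
image of x: 0
image of x^2: 2
image of x^3: -2x
image of x^4: 4x^2
image of x^5: -4x^3
each image's coordinates form column j of the matrix

the matrix is [[0, 0, 2, 0, 0, 0]; [0, 0, 0, -2, 0, 0]; [0, 0, 0, 0, 4, 0]; [0, 0, 0, 0, 0, -4]] (rows listed top to bottom)


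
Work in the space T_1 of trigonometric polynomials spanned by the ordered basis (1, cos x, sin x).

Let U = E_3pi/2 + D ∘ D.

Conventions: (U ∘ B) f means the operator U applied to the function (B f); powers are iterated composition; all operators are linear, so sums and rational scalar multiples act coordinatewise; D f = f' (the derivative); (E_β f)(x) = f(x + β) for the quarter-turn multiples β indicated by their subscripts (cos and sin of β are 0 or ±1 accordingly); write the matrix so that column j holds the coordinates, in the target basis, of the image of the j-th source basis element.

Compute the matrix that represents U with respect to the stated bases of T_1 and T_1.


the matrix is [[1, 0, 0]; [0, -1, -1]; [0, 1, -1]] (rows listed top to bottom)

image of 1: 1
image of cos x: -cos x + sin x
image of sin x: -cos x - sin x
each image's coordinates form column j of the matrix


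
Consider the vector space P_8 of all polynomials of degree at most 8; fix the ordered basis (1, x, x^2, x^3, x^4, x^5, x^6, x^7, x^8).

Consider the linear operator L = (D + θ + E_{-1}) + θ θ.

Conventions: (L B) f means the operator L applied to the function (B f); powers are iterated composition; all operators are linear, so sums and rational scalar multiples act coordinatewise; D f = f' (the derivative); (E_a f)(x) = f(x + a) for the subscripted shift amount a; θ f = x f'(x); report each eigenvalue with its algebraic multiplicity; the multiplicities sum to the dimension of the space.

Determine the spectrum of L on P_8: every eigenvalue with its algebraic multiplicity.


image of 1: 1
image of x: 3x
image of x^2: 7x^2 + 1
image of x^3: 13x^3 + 3x - 1
image of x^4: 21x^4 + 6x^2 - 4x + 1
image of x^5: 31x^5 + 10x^3 - 10x^2 + 5x - 1
image of x^6: 43x^6 + 15x^4 - 20x^3 + 15x^2 - 6x + 1
image of x^7: 57x^7 + 21x^5 - 35x^4 + 35x^3 - 21x^2 + 7x - 1
image of x^8: 73x^8 + 28x^6 - 56x^5 + 70x^4 - 56x^3 + 28x^2 - 8x + 1
the matrix is upper triangular; its diagonal is (1, 3, 7, 13, 21, 31, 43, 57, 73)
for a triangular matrix the eigenvalues are the diagonal entries, with algebraic multiplicity their repetition count

λ = 1 (multiplicity 1), λ = 3 (multiplicity 1), λ = 7 (multiplicity 1), λ = 13 (multiplicity 1), λ = 21 (multiplicity 1), λ = 31 (multiplicity 1), λ = 43 (multiplicity 1), λ = 57 (multiplicity 1), λ = 73 (multiplicity 1)


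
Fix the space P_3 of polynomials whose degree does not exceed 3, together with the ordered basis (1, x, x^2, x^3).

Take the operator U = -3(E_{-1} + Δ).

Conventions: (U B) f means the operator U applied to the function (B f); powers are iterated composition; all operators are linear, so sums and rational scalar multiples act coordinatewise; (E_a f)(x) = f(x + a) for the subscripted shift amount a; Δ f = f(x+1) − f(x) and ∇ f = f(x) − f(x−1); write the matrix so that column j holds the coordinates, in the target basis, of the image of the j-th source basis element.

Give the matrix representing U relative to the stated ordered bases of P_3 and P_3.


the matrix is [[-3, 0, -6, 0]; [0, -3, 0, -18]; [0, 0, -3, 0]; [0, 0, 0, -3]] (rows listed top to bottom)

image of 1: -3
image of x: -3x
image of x^2: -3x^2 - 6
image of x^3: -3x^3 - 18x
each image's coordinates form column j of the matrix


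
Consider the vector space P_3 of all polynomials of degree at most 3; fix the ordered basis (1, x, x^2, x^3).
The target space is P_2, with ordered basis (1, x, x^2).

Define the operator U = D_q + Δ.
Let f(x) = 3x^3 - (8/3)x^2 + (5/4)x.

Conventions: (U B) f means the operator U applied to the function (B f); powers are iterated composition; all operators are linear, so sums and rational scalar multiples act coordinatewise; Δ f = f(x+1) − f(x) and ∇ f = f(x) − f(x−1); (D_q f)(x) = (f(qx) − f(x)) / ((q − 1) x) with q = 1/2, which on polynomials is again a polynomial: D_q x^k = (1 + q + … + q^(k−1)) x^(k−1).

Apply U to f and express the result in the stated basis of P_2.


the result is g(x) = (57/4)x^2 - (1/3)x + 17/6

D_q f = (21/4)x^2 - 4x + 5/4
Δ f = 9x^2 + (11/3)x + 19/12
(D_q + Δ) f = (57/4)x^2 - (1/3)x + 17/6


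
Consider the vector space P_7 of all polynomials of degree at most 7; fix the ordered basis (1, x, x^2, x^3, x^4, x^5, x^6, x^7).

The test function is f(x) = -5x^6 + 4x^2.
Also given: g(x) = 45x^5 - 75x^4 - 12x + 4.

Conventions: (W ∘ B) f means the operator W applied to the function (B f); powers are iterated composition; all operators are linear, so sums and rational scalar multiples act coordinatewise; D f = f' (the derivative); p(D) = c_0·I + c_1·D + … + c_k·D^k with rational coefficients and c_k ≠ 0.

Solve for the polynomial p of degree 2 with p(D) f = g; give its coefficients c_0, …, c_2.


D^0 f = -5x^6 + 4x^2
D^1 f = -30x^5 + 8x
D^2 f = -150x^4 + 8
matching coefficients of g against c_0 f + c_1 Df + … from the top degree down determines the c_i
solution: c_0 = 0, c_1 = -3/2, c_2 = 1/2

p(D) = -(3/2)·D + (1/2)·D^2, i.e. c_0 = 0, c_1 = -3/2, c_2 = 1/2


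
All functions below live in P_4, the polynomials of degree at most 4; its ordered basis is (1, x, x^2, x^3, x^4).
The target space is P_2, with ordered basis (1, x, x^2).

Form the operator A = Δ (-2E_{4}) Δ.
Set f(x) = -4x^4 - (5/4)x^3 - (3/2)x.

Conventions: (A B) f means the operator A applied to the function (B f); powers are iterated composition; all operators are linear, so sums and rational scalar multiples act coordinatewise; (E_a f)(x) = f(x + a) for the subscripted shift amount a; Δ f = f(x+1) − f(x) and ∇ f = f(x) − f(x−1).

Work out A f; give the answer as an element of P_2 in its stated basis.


Δ f = -16x^3 - (111/4)x^2 - (79/4)x - 27/4
E_{4} Δ f = -16x^3 - (879/4)x^2 - (4039/4)x - 6215/4
(-2E_{4}) Δ f = 32x^3 + (879/2)x^2 + (4039/2)x + 6215/2
Δ (-2E_{4}) Δ f = 96x^2 + 975x + 2491

g(x) = 96x^2 + 975x + 2491


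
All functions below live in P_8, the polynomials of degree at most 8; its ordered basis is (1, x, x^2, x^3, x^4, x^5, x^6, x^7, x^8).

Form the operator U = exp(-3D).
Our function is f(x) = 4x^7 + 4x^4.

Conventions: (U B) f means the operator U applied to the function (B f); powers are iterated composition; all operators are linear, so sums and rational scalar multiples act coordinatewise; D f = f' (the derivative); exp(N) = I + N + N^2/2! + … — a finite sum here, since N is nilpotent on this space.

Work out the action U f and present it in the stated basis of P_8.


order-1 term: -84x^6 - 48x^3
order-2 term: 756x^5 + 216x^2
order-3 term: -3780x^4 - 432x
order-4 term: 11340x^3 + 324
order-5 term: -20412x^2
order-6 term: 20412x
order-7 term: -8748
the series for exp(-3D) f terminates at order 7
exp(-3D) f = 4x^7 - 84x^6 + 756x^5 - 3776x^4 + 11292x^3 - 20196x^2 + 19980x - 8424

the result is g(x) = 4x^7 - 84x^6 + 756x^5 - 3776x^4 + 11292x^3 - 20196x^2 + 19980x - 8424


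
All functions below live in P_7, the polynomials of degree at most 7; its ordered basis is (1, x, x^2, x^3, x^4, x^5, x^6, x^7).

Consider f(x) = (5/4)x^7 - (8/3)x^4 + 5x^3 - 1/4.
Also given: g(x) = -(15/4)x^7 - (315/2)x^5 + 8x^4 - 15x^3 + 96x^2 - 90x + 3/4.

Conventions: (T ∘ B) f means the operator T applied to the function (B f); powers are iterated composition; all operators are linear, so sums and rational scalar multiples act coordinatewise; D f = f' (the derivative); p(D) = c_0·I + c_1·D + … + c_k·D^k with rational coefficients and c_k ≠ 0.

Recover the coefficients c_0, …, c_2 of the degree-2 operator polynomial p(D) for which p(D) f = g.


p(D) = -3·I − 3·D^2, i.e. c_0 = -3, c_1 = 0, c_2 = -3

D^0 f = (5/4)x^7 - (8/3)x^4 + 5x^3 - 1/4
D^1 f = (35/4)x^6 - (32/3)x^3 + 15x^2
D^2 f = (105/2)x^5 - 32x^2 + 30x
matching coefficients of g against c_0 f + c_1 Df + … from the top degree down determines the c_i
solution: c_0 = -3, c_1 = 0, c_2 = -3


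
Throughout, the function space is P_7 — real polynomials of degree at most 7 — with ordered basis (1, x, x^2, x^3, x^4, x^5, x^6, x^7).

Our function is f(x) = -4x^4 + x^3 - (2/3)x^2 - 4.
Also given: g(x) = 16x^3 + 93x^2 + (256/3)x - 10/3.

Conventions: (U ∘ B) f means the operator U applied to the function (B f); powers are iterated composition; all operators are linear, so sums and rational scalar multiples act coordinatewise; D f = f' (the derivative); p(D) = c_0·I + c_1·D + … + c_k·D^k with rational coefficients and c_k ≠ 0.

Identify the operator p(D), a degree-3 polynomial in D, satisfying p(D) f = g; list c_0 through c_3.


p(D) = -D − 2·D^2 − D^3, i.e. c_0 = 0, c_1 = -1, c_2 = -2, c_3 = -1

D^0 f = -4x^4 + x^3 - (2/3)x^2 - 4
D^1 f = -16x^3 + 3x^2 - (4/3)x
D^2 f = -48x^2 + 6x - 4/3
D^3 f = -96x + 6
matching coefficients of g against c_0 f + c_1 Df + … from the top degree down determines the c_i
solution: c_0 = 0, c_1 = -1, c_2 = -2, c_3 = -1


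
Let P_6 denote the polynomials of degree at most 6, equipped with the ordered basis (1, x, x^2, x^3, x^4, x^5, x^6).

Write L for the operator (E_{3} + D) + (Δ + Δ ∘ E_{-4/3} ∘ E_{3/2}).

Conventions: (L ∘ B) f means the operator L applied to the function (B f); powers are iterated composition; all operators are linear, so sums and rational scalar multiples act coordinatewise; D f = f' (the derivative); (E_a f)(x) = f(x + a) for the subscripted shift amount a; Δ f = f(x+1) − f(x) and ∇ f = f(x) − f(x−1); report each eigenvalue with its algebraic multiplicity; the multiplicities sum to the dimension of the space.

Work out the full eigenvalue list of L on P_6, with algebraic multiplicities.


λ = 1 (multiplicity 7)

image of 1: 1
image of x: x + 6
image of x^2: x^2 + 12x + 34/3
image of x^3: x^3 + 18x^2 + 34x + 355/12
image of x^4: x^4 + 24x^3 + 68x^2 + (355/3)x + 2264/27
image of x^5: x^5 + 30x^4 + (340/3)x^3 + (1775/6)x^2 + (11320/27)x + 319025/1296
image of x^6: x^6 + 36x^5 + 170x^4 + (1775/3)x^3 + (11320/9)x^2 + (319025/216)x + 237337/324
the matrix is upper triangular; its diagonal is (1, 1, 1, 1, 1, 1, 1)
for a triangular matrix the eigenvalues are the diagonal entries, with algebraic multiplicity their repetition count


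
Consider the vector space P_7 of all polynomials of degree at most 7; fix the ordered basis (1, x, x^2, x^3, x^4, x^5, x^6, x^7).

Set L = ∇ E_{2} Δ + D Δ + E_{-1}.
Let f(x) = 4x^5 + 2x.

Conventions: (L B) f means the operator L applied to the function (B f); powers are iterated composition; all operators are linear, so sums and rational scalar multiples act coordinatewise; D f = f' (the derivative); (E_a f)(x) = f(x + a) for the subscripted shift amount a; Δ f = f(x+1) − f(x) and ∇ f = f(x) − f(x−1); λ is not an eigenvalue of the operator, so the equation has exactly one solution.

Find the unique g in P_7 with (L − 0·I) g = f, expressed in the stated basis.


write g with unknown coordinates in the stated basis and equate coefficients in (L − 0·I) g = f
solving from the highest basis element down gives g = 4x^5 + 20x^4 - 120x^3 - 1520x^2 - 3458x + 3986
check: L g = 4x^5 + 2x
so L g − 0·g = 4x^5 + 2x = f ✓

the result is g(x) = 4x^5 + 20x^4 - 120x^3 - 1520x^2 - 3458x + 3986


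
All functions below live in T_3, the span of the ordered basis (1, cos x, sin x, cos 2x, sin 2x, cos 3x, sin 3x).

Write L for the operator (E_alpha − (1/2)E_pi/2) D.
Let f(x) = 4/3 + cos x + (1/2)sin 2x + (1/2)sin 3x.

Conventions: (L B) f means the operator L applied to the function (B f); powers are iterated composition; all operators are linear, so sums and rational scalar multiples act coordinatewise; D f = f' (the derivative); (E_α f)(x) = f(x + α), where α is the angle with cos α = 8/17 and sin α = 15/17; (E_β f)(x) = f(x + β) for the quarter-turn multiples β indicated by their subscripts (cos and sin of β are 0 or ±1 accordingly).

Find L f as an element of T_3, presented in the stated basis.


the result is g(x) = -(13/34)cos x - (8/17)sin x - (33/578)cos 2x - (240/289)sin 2x - (7332/4913)cos 3x - (11769/19652)sin 3x

D f = -sin x + cos 2x + (3/2)cos 3x
E_alpha D f = -(15/17)cos x - (8/17)sin x - (161/289)cos 2x - (240/289)sin 2x - (7332/4913)cos 3x + (1485/9826)sin 3x
E_pi/2 D f = -cos x - cos 2x + (3/2)sin 3x
(-(1/2)E_pi/2) D f = (1/2)cos x + (1/2)cos 2x - (3/4)sin 3x
(E_alpha − (1/2)E_pi/2) D f = -(13/34)cos x - (8/17)sin x - (33/578)cos 2x - (240/289)sin 2x - (7332/4913)cos 3x - (11769/19652)sin 3x


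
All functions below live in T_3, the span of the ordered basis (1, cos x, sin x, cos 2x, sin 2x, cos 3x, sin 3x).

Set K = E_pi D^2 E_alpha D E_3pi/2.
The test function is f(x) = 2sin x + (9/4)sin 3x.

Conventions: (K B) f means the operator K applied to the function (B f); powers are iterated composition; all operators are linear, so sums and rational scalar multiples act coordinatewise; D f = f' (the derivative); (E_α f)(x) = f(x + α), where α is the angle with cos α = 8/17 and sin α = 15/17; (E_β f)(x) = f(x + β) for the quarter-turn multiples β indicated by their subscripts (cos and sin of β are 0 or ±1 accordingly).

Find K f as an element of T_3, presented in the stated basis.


E_3pi/2 f = -2cos x + (9/4)cos 3x
D E_3pi/2 f = 2sin x - (27/4)sin 3x
E_alpha (D E_3pi/2) f = (30/17)cos x + (16/17)sin x + (13365/19652)cos 3x + (32994/4913)sin 3x
D E_alpha (D E_3pi/2) f = (16/17)cos x - (30/17)sin x + (98982/4913)cos 3x - (40095/19652)sin 3x
D D E_alpha (D E_3pi/2) f = -(30/17)cos x - (16/17)sin x - (120285/19652)cos 3x - (296946/4913)sin 3x
E_pi (D^2 E_alpha D E_3pi/2) f = (30/17)cos x + (16/17)sin x + (120285/19652)cos 3x + (296946/4913)sin 3x

the result is g(x) = (30/17)cos x + (16/17)sin x + (120285/19652)cos 3x + (296946/4913)sin 3x


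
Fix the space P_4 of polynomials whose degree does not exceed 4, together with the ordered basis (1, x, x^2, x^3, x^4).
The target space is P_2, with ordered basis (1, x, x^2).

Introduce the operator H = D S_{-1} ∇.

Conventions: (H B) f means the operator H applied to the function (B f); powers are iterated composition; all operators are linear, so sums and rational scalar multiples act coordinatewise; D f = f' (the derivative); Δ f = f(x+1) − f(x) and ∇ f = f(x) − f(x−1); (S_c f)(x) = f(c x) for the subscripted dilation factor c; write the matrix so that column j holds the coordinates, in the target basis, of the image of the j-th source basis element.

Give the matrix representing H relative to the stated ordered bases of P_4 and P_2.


image of 1: 0
image of x: 0
image of x^2: -2
image of x^3: 6x + 3
image of x^4: -12x^2 - 12x - 4
each image's coordinates form column j of the matrix

the matrix is [[0, 0, -2, 3, -4]; [0, 0, 0, 6, -12]; [0, 0, 0, 0, -12]] (rows listed top to bottom)


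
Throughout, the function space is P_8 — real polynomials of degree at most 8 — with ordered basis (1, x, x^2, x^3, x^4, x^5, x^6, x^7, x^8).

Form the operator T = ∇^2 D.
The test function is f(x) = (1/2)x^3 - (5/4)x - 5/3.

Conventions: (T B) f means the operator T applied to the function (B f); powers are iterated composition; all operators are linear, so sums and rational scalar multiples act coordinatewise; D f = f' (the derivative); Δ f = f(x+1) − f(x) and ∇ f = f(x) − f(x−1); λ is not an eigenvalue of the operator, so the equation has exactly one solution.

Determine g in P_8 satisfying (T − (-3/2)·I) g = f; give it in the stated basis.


the result is g(x) = (1/3)x^3 - (5/6)x - 22/9

write g with unknown coordinates in the stated basis and equate coefficients in (T − (-3/2)·I) g = f
solving from the highest basis element down gives g = (1/3)x^3 - (5/6)x - 22/9
check: T g = 2
so T g − (-3/2)·g = (1/2)x^3 - (5/4)x - 5/3 = f ✓


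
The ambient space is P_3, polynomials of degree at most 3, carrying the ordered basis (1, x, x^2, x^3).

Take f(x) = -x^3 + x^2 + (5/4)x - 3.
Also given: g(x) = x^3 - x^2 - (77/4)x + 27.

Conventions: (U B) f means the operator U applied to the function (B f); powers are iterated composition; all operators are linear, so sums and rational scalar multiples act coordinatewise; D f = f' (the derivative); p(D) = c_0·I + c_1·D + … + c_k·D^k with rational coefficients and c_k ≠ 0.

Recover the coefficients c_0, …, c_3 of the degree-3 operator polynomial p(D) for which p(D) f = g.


D^0 f = -x^3 + x^2 + (5/4)x - 3
D^1 f = -3x^2 + 2x + 5/4
D^2 f = -6x + 2
D^3 f = -6
matching coefficients of g against c_0 f + c_1 Df + … from the top degree down determines the c_i
solution: c_0 = -1, c_1 = 0, c_2 = 3, c_3 = -3

p(D) = -I + 3·D^2 − 3·D^3, i.e. c_0 = -1, c_1 = 0, c_2 = 3, c_3 = -3


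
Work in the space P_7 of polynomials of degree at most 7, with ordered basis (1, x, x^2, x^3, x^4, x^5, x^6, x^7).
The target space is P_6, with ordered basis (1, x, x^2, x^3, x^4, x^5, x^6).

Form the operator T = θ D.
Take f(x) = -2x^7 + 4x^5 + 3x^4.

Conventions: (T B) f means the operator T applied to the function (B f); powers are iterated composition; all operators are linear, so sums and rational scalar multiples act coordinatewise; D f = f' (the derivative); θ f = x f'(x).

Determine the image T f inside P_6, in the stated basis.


g(x) = -84x^6 + 80x^4 + 36x^3

D f = -14x^6 + 20x^4 + 12x^3
θ D f = -84x^6 + 80x^4 + 36x^3


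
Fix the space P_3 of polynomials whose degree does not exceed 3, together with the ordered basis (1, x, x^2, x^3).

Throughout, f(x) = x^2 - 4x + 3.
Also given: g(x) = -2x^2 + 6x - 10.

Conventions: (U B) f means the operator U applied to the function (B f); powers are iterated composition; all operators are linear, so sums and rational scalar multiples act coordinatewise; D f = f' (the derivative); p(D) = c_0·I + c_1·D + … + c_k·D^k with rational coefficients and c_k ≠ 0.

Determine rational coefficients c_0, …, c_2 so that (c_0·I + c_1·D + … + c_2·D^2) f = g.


c_0 = -2, c_1 = -1, c_2 = -4

D^0 f = x^2 - 4x + 3
D^1 f = 2x - 4
D^2 f = 2
matching coefficients of g against c_0 f + c_1 Df + … from the top degree down determines the c_i
solution: c_0 = -2, c_1 = -1, c_2 = -4


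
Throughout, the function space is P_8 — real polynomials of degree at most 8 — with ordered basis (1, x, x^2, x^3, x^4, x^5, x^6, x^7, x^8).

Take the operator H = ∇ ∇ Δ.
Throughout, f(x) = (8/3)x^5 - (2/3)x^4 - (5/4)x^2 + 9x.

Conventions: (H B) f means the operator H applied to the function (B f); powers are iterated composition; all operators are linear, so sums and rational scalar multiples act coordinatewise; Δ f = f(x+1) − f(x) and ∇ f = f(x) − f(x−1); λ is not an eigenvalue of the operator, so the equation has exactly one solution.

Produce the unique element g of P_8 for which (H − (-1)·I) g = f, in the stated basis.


write g with unknown coordinates in the stated basis and equate coefficients in (H − (-1)·I) g = f
solving from the highest basis element down gives g = (8/3)x^5 - (2/3)x^4 - (645/4)x^2 + 185x - 88
check: H g = 160x^2 - 176x + 88
so H g − (-1)·g = (8/3)x^5 - (2/3)x^4 - (5/4)x^2 + 9x = f ✓

the result is g(x) = (8/3)x^5 - (2/3)x^4 - (645/4)x^2 + 185x - 88


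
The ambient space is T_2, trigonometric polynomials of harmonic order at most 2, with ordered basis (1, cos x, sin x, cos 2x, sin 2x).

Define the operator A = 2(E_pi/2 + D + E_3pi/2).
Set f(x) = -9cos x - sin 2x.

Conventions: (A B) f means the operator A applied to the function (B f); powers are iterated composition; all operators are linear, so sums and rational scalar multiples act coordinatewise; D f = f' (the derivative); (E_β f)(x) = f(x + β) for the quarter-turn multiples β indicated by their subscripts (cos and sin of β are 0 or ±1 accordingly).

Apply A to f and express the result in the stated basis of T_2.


the result is g(x) = 18sin x - 4cos 2x + 4sin 2x

E_pi/2 f = 9sin x + sin 2x
D f = 9sin x - 2cos 2x
E_3pi/2 f = -9sin x + sin 2x
(E_pi/2 + D + E_3pi/2) f = 9sin x - 2cos 2x + 2sin 2x
(2(E_pi/2 + D + E_3pi/2)) f = 18sin x - 4cos 2x + 4sin 2x


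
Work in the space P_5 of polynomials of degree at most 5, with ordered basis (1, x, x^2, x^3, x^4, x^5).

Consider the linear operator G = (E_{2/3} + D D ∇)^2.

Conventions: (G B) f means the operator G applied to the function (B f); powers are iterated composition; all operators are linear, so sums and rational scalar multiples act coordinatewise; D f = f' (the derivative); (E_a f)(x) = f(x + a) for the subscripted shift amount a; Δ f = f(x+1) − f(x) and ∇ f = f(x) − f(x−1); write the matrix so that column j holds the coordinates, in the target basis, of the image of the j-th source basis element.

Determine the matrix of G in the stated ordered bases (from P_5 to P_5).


the matrix is [[1, 4/3, 16/9, 388/27, 904/81, 4264/243]; [0, 1, 8/3, 16/3, 1552/27, 4520/81]; [0, 0, 1, 4, 32/3, 3880/27]; [0, 0, 0, 1, 16/3, 160/9]; [0, 0, 0, 0, 1, 20/3]; [0, 0, 0, 0, 0, 1]] (rows listed top to bottom)

image of 1: 1
image of x: x + 4/3
image of x^2: x^2 + (8/3)x + 16/9
image of x^3: x^3 + 4x^2 + (16/3)x + 388/27
image of x^4: x^4 + (16/3)x^3 + (32/3)x^2 + (1552/27)x + 904/81
image of x^5: x^5 + (20/3)x^4 + (160/9)x^3 + (3880/27)x^2 + (4520/81)x + 4264/243
each image's coordinates form column j of the matrix


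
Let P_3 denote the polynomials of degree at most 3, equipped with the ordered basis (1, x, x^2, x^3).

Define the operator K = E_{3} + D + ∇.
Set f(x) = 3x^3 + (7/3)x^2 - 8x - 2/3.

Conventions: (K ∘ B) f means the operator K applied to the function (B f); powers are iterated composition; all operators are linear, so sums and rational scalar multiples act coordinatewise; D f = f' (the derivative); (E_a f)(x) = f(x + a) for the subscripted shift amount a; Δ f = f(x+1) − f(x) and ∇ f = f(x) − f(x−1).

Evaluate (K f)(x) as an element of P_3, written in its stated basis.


E_{3} f = 3x^3 + (88/3)x^2 + 87x + 232/3
D f = 9x^2 + (14/3)x - 8
∇ f = 9x^2 - (13/3)x - 22/3
(E_{3} + D + ∇) f = 3x^3 + (142/3)x^2 + (262/3)x + 62

the result is g(x) = 3x^3 + (142/3)x^2 + (262/3)x + 62


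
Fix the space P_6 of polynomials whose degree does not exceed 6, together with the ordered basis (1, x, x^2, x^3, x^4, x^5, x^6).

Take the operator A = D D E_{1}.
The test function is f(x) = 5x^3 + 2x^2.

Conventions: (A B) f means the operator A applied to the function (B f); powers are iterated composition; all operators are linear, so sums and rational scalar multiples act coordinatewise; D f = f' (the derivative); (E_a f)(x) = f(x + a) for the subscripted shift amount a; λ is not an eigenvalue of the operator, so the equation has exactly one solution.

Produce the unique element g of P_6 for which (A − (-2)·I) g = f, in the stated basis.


g(x) = (5/2)x^3 + x^2 - (15/2)x - 17/2

write g with unknown coordinates in the stated basis and equate coefficients in (A − (-2)·I) g = f
solving from the highest basis element down gives g = (5/2)x^3 + x^2 - (15/2)x - 17/2
check: A g = 15x + 17
so A g − (-2)·g = 5x^3 + 2x^2 = f ✓


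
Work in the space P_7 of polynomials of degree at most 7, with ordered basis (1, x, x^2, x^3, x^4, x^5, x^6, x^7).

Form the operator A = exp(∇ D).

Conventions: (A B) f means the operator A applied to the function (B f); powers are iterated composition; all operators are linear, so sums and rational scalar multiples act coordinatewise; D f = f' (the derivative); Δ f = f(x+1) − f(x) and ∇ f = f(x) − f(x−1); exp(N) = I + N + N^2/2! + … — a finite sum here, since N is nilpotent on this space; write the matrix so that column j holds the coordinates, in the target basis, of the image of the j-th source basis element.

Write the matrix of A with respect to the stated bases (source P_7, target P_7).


image of 1: 1
image of x: x
image of x^2: x^2 + 2
image of x^3: x^3 + 6x - 3
image of x^4: x^4 + 12x^2 - 12x + 16
image of x^5: x^5 + 20x^3 - 30x^2 + 80x - 65
image of x^6: x^6 + 30x^4 - 60x^3 + 240x^2 - 390x + 336
image of x^7: x^7 + 42x^5 - 105x^4 + 560x^3 - 1365x^2 + 2352x - 1897
each image's coordinates form column j of the matrix

the matrix is [[1, 0, 2, -3, 16, -65, 336, -1897]; [0, 1, 0, 6, -12, 80, -390, 2352]; [0, 0, 1, 0, 12, -30, 240, -1365]; [0, 0, 0, 1, 0, 20, -60, 560]; [0, 0, 0, 0, 1, 0, 30, -105]; [0, 0, 0, 0, 0, 1, 0, 42]; [0, 0, 0, 0, 0, 0, 1, 0]; [0, 0, 0, 0, 0, 0, 0, 1]] (rows listed top to bottom)


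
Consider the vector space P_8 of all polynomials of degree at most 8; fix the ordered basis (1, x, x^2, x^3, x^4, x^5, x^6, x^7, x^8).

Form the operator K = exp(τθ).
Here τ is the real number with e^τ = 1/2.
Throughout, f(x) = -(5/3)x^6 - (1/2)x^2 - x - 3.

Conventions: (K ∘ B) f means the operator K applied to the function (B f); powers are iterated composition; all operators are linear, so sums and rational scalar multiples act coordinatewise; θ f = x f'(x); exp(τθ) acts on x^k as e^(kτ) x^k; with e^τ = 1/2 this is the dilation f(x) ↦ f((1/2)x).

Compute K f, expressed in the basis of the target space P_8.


exp(τθ) x^k = e^(kτ) x^k; with e^τ = 1/2 this sends x^k to (1/2)^k x^k
x ↦ 1/2 x
x^2 ↦ 1/4 x^2
x^6 ↦ 1/64 x^6
applying this coordinatewise to f: exp(τθ) f = -(5/192)x^6 - (1/8)x^2 - (1/2)x - 3

the image equals g(x) = -(5/192)x^6 - (1/8)x^2 - (1/2)x - 3


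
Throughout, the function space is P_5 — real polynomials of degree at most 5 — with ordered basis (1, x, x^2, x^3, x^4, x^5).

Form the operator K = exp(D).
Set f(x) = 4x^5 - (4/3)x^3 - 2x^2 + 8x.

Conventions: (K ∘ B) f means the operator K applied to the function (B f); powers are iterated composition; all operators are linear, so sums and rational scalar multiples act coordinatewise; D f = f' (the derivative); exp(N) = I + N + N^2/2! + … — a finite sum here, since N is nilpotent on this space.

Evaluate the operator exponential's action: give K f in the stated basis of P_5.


g(x) = 4x^5 + 20x^4 + (116/3)x^3 + 34x^2 + 20x + 26/3

order-1 term: 20x^4 - 4x^2 - 4x + 8
order-2 term: 40x^3 - 4x - 2
order-3 term: 40x^2 - 4/3
order-4 term: 20x
order-5 term: 4
the series for exp(D) f terminates at order 5
exp(D) f = 4x^5 + 20x^4 + (116/3)x^3 + 34x^2 + 20x + 26/3


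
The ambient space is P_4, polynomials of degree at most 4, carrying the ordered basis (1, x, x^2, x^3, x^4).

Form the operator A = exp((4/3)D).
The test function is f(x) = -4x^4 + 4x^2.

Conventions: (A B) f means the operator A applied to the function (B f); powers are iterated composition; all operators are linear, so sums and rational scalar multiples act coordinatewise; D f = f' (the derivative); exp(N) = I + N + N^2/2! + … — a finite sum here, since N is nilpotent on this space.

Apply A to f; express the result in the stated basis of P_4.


the result is g(x) = -4x^4 - (64/3)x^3 - (116/3)x^2 - (736/27)x - 448/81

order-1 term: -(64/3)x^3 + (32/3)x
order-2 term: -(128/3)x^2 + 64/9
order-3 term: -(1024/27)x
order-4 term: -1024/81
the series for exp((4/3)D) f terminates at order 4
exp((4/3)D) f = -4x^4 - (64/3)x^3 - (116/3)x^2 - (736/27)x - 448/81


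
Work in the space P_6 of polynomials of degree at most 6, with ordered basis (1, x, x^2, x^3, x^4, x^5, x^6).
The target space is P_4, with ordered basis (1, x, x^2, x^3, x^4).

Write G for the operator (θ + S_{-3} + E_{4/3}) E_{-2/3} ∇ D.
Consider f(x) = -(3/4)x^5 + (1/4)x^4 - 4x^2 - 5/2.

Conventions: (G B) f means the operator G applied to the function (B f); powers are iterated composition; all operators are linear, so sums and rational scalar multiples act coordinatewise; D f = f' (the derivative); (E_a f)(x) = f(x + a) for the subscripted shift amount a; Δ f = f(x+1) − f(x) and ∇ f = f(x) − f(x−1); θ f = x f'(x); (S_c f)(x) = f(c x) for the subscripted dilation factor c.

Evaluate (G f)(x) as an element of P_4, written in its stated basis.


the image equals g(x) = 345x^3 + 606x^2 + 140x + 97/6

D f = -(15/4)x^4 + x^3 - 8x
∇ D f = -15x^3 + (51/2)x^2 - 18x - 13/4
E_{-2/3} ∇ D f = -15x^3 + (111/2)x^2 - 72x + 883/36
θ (E_{-2/3} ∇ D) f = -45x^3 + 111x^2 - 72x
S_{-3} (E_{-2/3} ∇ D) f = 405x^3 + (999/2)x^2 + 216x + 883/36
E_{4/3} (E_{-2/3} ∇ D) f = -15x^3 - (9/2)x^2 - 4x - 301/36
(θ + S_{-3} + E_{4/3}) (E_{-2/3} ∇ D) f = 345x^3 + 606x^2 + 140x + 97/6


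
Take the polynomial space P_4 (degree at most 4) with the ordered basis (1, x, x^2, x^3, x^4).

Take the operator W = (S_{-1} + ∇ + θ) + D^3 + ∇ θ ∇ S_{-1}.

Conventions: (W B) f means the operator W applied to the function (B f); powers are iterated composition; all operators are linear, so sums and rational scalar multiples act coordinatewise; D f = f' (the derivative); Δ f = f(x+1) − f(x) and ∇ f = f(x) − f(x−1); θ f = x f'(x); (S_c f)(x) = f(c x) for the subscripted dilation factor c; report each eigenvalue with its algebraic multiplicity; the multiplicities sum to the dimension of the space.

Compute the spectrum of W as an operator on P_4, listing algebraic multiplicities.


λ = 0 (multiplicity 1), λ = 1 (multiplicity 1), λ = 2 (multiplicity 1), λ = 3 (multiplicity 1), λ = 5 (multiplicity 1)

image of 1: 1
image of x: 1
image of x^2: 3x^2 + 2x + 1
image of x^3: 2x^3 + 3x^2 - 15x + 16
image of x^4: 5x^4 + 4x^3 + 30x^2 - 32x + 27
the matrix is upper triangular; its diagonal is (1, 0, 3, 2, 5)
for a triangular matrix the eigenvalues are the diagonal entries, with algebraic multiplicity their repetition count


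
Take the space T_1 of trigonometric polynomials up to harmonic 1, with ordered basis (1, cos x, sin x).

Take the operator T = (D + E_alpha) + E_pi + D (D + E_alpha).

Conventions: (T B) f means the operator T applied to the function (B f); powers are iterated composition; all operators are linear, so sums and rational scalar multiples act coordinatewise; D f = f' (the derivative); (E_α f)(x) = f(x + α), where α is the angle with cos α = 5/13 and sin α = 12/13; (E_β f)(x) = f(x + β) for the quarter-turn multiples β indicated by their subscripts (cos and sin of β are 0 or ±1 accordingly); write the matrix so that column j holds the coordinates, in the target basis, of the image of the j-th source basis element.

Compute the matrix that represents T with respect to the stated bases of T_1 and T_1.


the matrix is [[2, 0, 0]; [0, -33/13, 30/13]; [0, -30/13, -33/13]] (rows listed top to bottom)

image of 1: 2
image of cos x: -(33/13)cos x - (30/13)sin x
image of sin x: (30/13)cos x - (33/13)sin x
each image's coordinates form column j of the matrix


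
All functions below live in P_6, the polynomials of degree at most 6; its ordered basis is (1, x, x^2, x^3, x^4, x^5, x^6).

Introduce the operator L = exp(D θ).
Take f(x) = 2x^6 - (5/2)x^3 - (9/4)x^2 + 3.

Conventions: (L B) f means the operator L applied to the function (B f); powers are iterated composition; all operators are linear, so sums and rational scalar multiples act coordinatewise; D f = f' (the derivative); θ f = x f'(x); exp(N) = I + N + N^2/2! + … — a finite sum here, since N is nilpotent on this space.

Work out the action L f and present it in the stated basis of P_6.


order-1 term: 72x^5 - (45/2)x^2 - 9x
order-2 term: 900x^4 - 45x - 9/2
order-3 term: 4800x^3 - 15
order-4 term: 10800x^2
order-5 term: 8640x
order-6 term: 1440
the series for exp(D θ) f terminates at order 6
exp(D θ) f = 2x^6 + 72x^5 + 900x^4 + (9595/2)x^3 + (43101/4)x^2 + 8586x + 2847/2

g(x) = 2x^6 + 72x^5 + 900x^4 + (9595/2)x^3 + (43101/4)x^2 + 8586x + 2847/2


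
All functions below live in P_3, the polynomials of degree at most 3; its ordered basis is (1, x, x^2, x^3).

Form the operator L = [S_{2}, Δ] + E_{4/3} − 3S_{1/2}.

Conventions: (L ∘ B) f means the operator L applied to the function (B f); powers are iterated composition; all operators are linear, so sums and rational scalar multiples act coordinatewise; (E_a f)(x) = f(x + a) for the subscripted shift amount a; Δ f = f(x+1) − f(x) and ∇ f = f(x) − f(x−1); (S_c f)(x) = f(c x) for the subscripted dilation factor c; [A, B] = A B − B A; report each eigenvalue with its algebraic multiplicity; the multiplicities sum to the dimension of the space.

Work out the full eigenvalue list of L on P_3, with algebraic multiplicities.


image of 1: -2
image of x: -(1/2)x + 1/3
image of x^2: (1/4)x^2 - (4/3)x - 11/9
image of x^3: (5/8)x^3 - 8x^2 - (38/3)x - 125/27
the matrix is upper triangular; its diagonal is (-2, -1/2, 1/4, 5/8)
for a triangular matrix the eigenvalues are the diagonal entries, with algebraic multiplicity their repetition count

λ = -2 (multiplicity 1), λ = -1/2 (multiplicity 1), λ = 1/4 (multiplicity 1), λ = 5/8 (multiplicity 1)


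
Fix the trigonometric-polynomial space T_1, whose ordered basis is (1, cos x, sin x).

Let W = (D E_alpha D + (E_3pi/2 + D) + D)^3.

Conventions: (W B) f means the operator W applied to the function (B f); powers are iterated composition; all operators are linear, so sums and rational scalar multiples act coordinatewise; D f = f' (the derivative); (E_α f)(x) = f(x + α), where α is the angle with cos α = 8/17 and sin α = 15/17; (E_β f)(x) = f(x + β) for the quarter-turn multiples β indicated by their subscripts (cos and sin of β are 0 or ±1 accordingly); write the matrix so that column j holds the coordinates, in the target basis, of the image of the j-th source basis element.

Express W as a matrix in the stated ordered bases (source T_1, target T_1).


image of 1: 1
image of cos x: -(416/4913)cos x - (376/4913)sin x
image of sin x: (376/4913)cos x - (416/4913)sin x
each image's coordinates form column j of the matrix

the matrix is [[1, 0, 0]; [0, -416/4913, 376/4913]; [0, -376/4913, -416/4913]] (rows listed top to bottom)


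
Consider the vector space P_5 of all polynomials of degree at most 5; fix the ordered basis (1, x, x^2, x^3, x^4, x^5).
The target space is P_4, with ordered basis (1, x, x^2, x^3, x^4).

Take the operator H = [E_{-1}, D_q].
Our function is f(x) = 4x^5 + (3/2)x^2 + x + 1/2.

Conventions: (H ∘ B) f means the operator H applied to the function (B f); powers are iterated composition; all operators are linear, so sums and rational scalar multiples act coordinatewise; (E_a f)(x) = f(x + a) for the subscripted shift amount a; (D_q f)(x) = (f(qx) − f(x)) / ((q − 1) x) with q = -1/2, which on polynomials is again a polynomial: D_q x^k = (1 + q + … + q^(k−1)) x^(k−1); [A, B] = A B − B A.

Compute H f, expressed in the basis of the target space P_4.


the image equals g(x) = (3/2)x^3 - (27/2)x^2 + 9x - 15

D_q f = (11/4)x^4 + (3/4)x + 1
E_{-1} D_q f = (11/4)x^4 - 11x^3 + (33/2)x^2 - (41/4)x + 3
E_{-1} f = 4x^5 - 20x^4 + 40x^3 - (77/2)x^2 + 18x - 3
D_q E_{-1} f = (11/4)x^4 - (25/2)x^3 + 30x^2 - (77/4)x + 18
[E_{-1}, D_q] f = (3/2)x^3 - (27/2)x^2 + 9x - 15
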